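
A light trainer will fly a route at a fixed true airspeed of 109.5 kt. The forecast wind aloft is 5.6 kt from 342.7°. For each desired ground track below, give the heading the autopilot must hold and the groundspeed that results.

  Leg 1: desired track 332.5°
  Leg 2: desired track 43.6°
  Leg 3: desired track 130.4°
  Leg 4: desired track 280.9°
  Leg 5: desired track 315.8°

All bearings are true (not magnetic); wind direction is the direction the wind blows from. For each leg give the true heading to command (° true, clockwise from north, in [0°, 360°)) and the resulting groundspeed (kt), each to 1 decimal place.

Leg 1: desired track 332.5°; wind correction +0.5° → command heading 333.0°, groundspeed 104.0 kt
Leg 2: desired track 43.6°; wind correction -2.6° → command heading 41.0°, groundspeed 106.7 kt
Leg 3: desired track 130.4°; wind correction -1.6° → command heading 128.8°, groundspeed 114.2 kt
Leg 4: desired track 280.9°; wind correction +2.6° → command heading 283.5°, groundspeed 106.7 kt
Leg 5: desired track 315.8°; wind correction +1.3° → command heading 317.1°, groundspeed 104.5 kt

Leg 1: heading=333.0°, groundspeed=104.0 kt
Leg 2: heading=41.0°, groundspeed=106.7 kt
Leg 3: heading=128.8°, groundspeed=114.2 kt
Leg 4: heading=283.5°, groundspeed=106.7 kt
Leg 5: heading=317.1°, groundspeed=104.5 kt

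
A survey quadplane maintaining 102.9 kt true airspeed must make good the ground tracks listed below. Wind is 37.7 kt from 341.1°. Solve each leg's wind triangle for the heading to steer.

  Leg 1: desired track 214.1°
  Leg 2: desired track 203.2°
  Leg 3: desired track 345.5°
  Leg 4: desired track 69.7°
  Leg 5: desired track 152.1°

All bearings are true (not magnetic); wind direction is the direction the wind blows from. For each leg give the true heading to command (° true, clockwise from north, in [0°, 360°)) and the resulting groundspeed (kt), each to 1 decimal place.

Leg 1: heading=231.1°, groundspeed=121.1 kt
Leg 2: heading=217.4°, groundspeed=127.7 kt
Leg 3: heading=343.9°, groundspeed=65.3 kt
Leg 4: heading=48.2°, groundspeed=94.8 kt
Leg 5: heading=148.8°, groundspeed=140.0 kt

Leg 1: desired track 214.1°; wind correction +17.0° → command heading 231.1°, groundspeed 121.1 kt
Leg 2: desired track 203.2°; wind correction +14.2° → command heading 217.4°, groundspeed 127.7 kt
Leg 3: desired track 345.5°; wind correction -1.6° → command heading 343.9°, groundspeed 65.3 kt
Leg 4: desired track 69.7°; wind correction -21.5° → command heading 48.2°, groundspeed 94.8 kt
Leg 5: desired track 152.1°; wind correction -3.3° → command heading 148.8°, groundspeed 140.0 kt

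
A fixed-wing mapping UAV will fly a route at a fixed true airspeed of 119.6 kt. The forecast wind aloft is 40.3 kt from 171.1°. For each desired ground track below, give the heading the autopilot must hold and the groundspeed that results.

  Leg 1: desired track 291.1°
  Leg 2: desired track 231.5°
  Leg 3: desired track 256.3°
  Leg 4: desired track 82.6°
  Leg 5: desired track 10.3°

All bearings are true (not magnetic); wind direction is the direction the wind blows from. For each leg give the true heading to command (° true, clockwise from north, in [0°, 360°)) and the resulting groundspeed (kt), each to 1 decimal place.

Leg 1: desired track 291.1°; wind correction -17.0° → command heading 274.1°, groundspeed 134.5 kt
Leg 2: desired track 231.5°; wind correction -17.0° → command heading 214.5°, groundspeed 94.4 kt
Leg 3: desired track 256.3°; wind correction -19.6° → command heading 236.7°, groundspeed 109.3 kt
Leg 4: desired track 82.6°; wind correction +19.7° → command heading 102.3°, groundspeed 111.6 kt
Leg 5: desired track 10.3°; wind correction +6.4° → command heading 16.7°, groundspeed 156.9 kt

Leg 1: heading=274.1°, groundspeed=134.5 kt
Leg 2: heading=214.5°, groundspeed=94.4 kt
Leg 3: heading=236.7°, groundspeed=109.3 kt
Leg 4: heading=102.3°, groundspeed=111.6 kt
Leg 5: heading=16.7°, groundspeed=156.9 kt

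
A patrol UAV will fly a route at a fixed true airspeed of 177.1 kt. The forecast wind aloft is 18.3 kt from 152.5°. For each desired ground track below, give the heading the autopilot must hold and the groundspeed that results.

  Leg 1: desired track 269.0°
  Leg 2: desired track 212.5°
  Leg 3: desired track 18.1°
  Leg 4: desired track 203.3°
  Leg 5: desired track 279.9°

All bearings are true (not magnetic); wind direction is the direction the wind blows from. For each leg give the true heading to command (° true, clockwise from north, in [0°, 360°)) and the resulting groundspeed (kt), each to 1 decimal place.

Leg 1: desired track 269.0°; wind correction -5.3° → command heading 263.7°, groundspeed 184.5 kt
Leg 2: desired track 212.5°; wind correction -5.1° → command heading 207.4°, groundspeed 167.2 kt
Leg 3: desired track 18.1°; wind correction +4.2° → command heading 22.3°, groundspeed 189.4 kt
Leg 4: desired track 203.3°; wind correction -4.6° → command heading 198.7°, groundspeed 165.0 kt
Leg 5: desired track 279.9°; wind correction -4.7° → command heading 275.2°, groundspeed 187.6 kt

Leg 1: heading=263.7°, groundspeed=184.5 kt
Leg 2: heading=207.4°, groundspeed=167.2 kt
Leg 3: heading=22.3°, groundspeed=189.4 kt
Leg 4: heading=198.7°, groundspeed=165.0 kt
Leg 5: heading=275.2°, groundspeed=187.6 kt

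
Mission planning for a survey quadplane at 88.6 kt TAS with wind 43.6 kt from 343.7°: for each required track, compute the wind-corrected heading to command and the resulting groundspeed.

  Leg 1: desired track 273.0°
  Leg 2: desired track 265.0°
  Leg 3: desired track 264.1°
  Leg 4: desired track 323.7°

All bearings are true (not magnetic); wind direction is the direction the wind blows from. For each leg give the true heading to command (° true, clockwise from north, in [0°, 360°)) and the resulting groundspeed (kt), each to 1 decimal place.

Leg 1: heading=300.7°, groundspeed=64.1 kt
Leg 2: heading=293.9°, groundspeed=69.1 kt
Leg 3: heading=293.0°, groundspeed=69.7 kt
Leg 4: heading=333.4°, groundspeed=46.4 kt

Leg 1: desired track 273.0°; wind correction +27.7° → command heading 300.7°, groundspeed 64.1 kt
Leg 2: desired track 265.0°; wind correction +28.9° → command heading 293.9°, groundspeed 69.1 kt
Leg 3: desired track 264.1°; wind correction +28.9° → command heading 293.0°, groundspeed 69.7 kt
Leg 4: desired track 323.7°; wind correction +9.7° → command heading 333.4°, groundspeed 46.4 kt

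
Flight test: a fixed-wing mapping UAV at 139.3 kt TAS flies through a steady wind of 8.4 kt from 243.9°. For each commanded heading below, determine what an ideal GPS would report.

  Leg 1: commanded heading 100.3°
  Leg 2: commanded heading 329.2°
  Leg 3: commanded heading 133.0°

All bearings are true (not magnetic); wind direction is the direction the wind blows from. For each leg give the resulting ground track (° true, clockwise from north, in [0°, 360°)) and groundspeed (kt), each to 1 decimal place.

Leg 1: heading 100.3°; drift -2.0° → track 98.3°, groundspeed 146.1 kt
Leg 2: heading 329.2°; drift +3.5° → track 332.7°, groundspeed 138.9 kt
Leg 3: heading 133.0°; drift -3.2° → track 129.8°, groundspeed 142.5 kt

Leg 1: track=98.3°, groundspeed=146.1 kt
Leg 2: track=332.7°, groundspeed=138.9 kt
Leg 3: track=129.8°, groundspeed=142.5 kt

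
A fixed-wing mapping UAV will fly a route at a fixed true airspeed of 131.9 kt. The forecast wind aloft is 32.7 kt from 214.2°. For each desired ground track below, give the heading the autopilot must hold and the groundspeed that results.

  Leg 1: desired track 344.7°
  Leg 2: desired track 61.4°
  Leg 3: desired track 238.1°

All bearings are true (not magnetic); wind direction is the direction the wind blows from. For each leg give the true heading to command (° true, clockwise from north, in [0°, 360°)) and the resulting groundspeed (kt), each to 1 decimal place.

Leg 1: desired track 344.7°; wind correction -10.9° → command heading 333.8°, groundspeed 150.8 kt
Leg 2: desired track 61.4°; wind correction +6.5° → command heading 67.9°, groundspeed 160.1 kt
Leg 3: desired track 238.1°; wind correction -5.8° → command heading 232.3°, groundspeed 101.3 kt

Leg 1: heading=333.8°, groundspeed=150.8 kt
Leg 2: heading=67.9°, groundspeed=160.1 kt
Leg 3: heading=232.3°, groundspeed=101.3 kt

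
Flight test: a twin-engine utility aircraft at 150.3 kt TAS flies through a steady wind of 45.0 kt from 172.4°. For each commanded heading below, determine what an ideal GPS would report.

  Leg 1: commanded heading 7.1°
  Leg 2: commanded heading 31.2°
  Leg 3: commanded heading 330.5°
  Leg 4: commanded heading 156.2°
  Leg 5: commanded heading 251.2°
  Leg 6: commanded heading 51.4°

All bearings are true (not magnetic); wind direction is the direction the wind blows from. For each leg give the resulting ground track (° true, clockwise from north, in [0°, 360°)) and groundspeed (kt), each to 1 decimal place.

Leg 1: track=3.7°, groundspeed=194.2 kt
Leg 2: track=22.6°, groundspeed=187.5 kt
Leg 3: track=335.5°, groundspeed=192.8 kt
Leg 4: track=149.5°, groundspeed=107.8 kt
Leg 5: track=268.5°, groundspeed=148.3 kt
Leg 6: track=38.9°, groundspeed=177.7 kt

Leg 1: heading 7.1°; drift -3.4° → track 3.7°, groundspeed 194.2 kt
Leg 2: heading 31.2°; drift -8.6° → track 22.6°, groundspeed 187.5 kt
Leg 3: heading 330.5°; drift +5.0° → track 335.5°, groundspeed 192.8 kt
Leg 4: heading 156.2°; drift -6.7° → track 149.5°, groundspeed 107.8 kt
Leg 5: heading 251.2°; drift +17.3° → track 268.5°, groundspeed 148.3 kt
Leg 6: heading 51.4°; drift -12.5° → track 38.9°, groundspeed 177.7 kt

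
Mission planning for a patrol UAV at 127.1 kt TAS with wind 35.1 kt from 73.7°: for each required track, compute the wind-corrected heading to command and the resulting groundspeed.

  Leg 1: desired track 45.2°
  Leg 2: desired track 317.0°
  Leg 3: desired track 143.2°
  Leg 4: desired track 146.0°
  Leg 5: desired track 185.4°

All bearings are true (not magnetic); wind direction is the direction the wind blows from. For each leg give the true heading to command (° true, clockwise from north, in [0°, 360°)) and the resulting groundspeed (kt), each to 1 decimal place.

Leg 1: desired track 45.2°; wind correction +7.6° → command heading 52.8°, groundspeed 95.1 kt
Leg 2: desired track 317.0°; wind correction +14.3° → command heading 331.3°, groundspeed 138.9 kt
Leg 3: desired track 143.2°; wind correction -15.0° → command heading 128.2°, groundspeed 110.5 kt
Leg 4: desired track 146.0°; wind correction -15.3° → command heading 130.7°, groundspeed 112.0 kt
Leg 5: desired track 185.4°; wind correction -14.9° → command heading 170.5°, groundspeed 135.8 kt

Leg 1: heading=52.8°, groundspeed=95.1 kt
Leg 2: heading=331.3°, groundspeed=138.9 kt
Leg 3: heading=128.2°, groundspeed=110.5 kt
Leg 4: heading=130.7°, groundspeed=112.0 kt
Leg 5: heading=170.5°, groundspeed=135.8 kt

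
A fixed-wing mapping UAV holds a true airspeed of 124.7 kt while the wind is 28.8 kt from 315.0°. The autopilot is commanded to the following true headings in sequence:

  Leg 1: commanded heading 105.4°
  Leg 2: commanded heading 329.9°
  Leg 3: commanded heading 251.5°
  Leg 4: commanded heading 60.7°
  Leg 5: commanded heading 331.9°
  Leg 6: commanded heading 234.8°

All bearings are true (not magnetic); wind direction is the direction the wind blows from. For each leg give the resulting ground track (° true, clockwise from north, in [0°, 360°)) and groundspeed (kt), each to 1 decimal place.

Leg 1: heading 105.4°; drift +5.4° → track 110.8°, groundspeed 150.4 kt
Leg 2: heading 329.9°; drift +4.4° → track 334.3°, groundspeed 97.2 kt
Leg 3: heading 251.5°; drift -13.0° → track 238.5°, groundspeed 114.8 kt
Leg 4: heading 60.7°; drift +11.8° → track 72.5°, groundspeed 135.4 kt
Leg 5: heading 331.9°; drift +4.9° → track 336.8°, groundspeed 97.5 kt
Leg 6: heading 234.8°; drift -13.3° → track 221.5°, groundspeed 123.1 kt

Leg 1: track=110.8°, groundspeed=150.4 kt
Leg 2: track=334.3°, groundspeed=97.2 kt
Leg 3: track=238.5°, groundspeed=114.8 kt
Leg 4: track=72.5°, groundspeed=135.4 kt
Leg 5: track=336.8°, groundspeed=97.5 kt
Leg 6: track=221.5°, groundspeed=123.1 kt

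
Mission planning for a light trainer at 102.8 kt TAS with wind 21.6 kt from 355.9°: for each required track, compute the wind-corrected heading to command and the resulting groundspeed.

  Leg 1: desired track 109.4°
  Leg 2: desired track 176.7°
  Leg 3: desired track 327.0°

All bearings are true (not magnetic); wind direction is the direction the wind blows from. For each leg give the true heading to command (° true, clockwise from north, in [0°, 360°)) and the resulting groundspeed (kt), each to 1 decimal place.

Leg 1: desired track 109.4°; wind correction -11.1° → command heading 98.3°, groundspeed 109.5 kt
Leg 2: desired track 176.7°; wind correction +0.2° → command heading 176.9°, groundspeed 124.4 kt
Leg 3: desired track 327.0°; wind correction +5.8° → command heading 332.8°, groundspeed 83.4 kt

Leg 1: heading=98.3°, groundspeed=109.5 kt
Leg 2: heading=176.9°, groundspeed=124.4 kt
Leg 3: heading=332.8°, groundspeed=83.4 kt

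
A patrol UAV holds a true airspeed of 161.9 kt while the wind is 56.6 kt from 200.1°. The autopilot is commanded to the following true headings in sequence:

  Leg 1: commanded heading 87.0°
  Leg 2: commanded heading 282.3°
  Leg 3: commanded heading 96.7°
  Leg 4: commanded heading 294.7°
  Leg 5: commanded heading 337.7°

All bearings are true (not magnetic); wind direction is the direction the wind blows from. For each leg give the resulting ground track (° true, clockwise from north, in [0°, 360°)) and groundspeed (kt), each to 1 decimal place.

Leg 1: track=71.2°, groundspeed=191.3 kt
Leg 2: track=302.3°, groundspeed=164.1 kt
Leg 3: track=79.2°, groundspeed=183.5 kt
Leg 4: track=313.4°, groundspeed=175.7 kt
Leg 5: track=348.3°, groundspeed=207.2 kt

Leg 1: heading 87.0°; drift -15.8° → track 71.2°, groundspeed 191.3 kt
Leg 2: heading 282.3°; drift +20.0° → track 302.3°, groundspeed 164.1 kt
Leg 3: heading 96.7°; drift -17.5° → track 79.2°, groundspeed 183.5 kt
Leg 4: heading 294.7°; drift +18.7° → track 313.4°, groundspeed 175.7 kt
Leg 5: heading 337.7°; drift +10.6° → track 348.3°, groundspeed 207.2 kt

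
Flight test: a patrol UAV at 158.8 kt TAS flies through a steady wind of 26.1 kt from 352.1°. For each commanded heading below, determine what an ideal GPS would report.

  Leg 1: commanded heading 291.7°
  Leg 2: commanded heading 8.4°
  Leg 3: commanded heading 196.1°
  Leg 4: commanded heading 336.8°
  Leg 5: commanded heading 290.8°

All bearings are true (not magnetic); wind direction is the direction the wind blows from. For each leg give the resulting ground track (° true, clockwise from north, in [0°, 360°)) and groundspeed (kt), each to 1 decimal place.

Leg 1: heading 291.7°; drift -8.8° → track 282.9°, groundspeed 147.7 kt
Leg 2: heading 8.4°; drift +3.1° → track 11.5°, groundspeed 133.9 kt
Leg 3: heading 196.1°; drift -3.3° → track 192.8°, groundspeed 183.0 kt
Leg 4: heading 336.8°; drift -3.0° → track 333.8°, groundspeed 133.8 kt
Leg 5: heading 290.8°; drift -8.9° → track 281.9°, groundspeed 148.0 kt

Leg 1: track=282.9°, groundspeed=147.7 kt
Leg 2: track=11.5°, groundspeed=133.9 kt
Leg 3: track=192.8°, groundspeed=183.0 kt
Leg 4: track=333.8°, groundspeed=133.8 kt
Leg 5: track=281.9°, groundspeed=148.0 kt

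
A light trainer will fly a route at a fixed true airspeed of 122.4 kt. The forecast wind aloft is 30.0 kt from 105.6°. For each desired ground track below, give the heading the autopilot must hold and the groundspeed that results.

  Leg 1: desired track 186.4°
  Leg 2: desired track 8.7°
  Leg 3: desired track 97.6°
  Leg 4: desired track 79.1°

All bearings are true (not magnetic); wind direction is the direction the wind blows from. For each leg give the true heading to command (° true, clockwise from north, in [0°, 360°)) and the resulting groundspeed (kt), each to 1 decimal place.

Leg 1: heading=172.4°, groundspeed=114.0 kt
Leg 2: heading=22.8°, groundspeed=122.3 kt
Leg 3: heading=99.6°, groundspeed=92.6 kt
Leg 4: heading=85.4°, groundspeed=94.8 kt

Leg 1: desired track 186.4°; wind correction -14.0° → command heading 172.4°, groundspeed 114.0 kt
Leg 2: desired track 8.7°; wind correction +14.1° → command heading 22.8°, groundspeed 122.3 kt
Leg 3: desired track 97.6°; wind correction +2.0° → command heading 99.6°, groundspeed 92.6 kt
Leg 4: desired track 79.1°; wind correction +6.3° → command heading 85.4°, groundspeed 94.8 kt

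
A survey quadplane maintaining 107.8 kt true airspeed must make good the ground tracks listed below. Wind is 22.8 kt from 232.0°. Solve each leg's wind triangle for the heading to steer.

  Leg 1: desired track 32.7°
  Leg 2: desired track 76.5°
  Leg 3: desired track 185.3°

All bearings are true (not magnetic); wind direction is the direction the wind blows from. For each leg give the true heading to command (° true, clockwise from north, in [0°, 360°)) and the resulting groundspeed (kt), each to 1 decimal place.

Leg 1: heading=28.7°, groundspeed=129.1 kt
Leg 2: heading=81.5°, groundspeed=128.1 kt
Leg 3: heading=194.2°, groundspeed=90.9 kt

Leg 1: desired track 32.7°; wind correction -4.0° → command heading 28.7°, groundspeed 129.1 kt
Leg 2: desired track 76.5°; wind correction +5.0° → command heading 81.5°, groundspeed 128.1 kt
Leg 3: desired track 185.3°; wind correction +8.9° → command heading 194.2°, groundspeed 90.9 kt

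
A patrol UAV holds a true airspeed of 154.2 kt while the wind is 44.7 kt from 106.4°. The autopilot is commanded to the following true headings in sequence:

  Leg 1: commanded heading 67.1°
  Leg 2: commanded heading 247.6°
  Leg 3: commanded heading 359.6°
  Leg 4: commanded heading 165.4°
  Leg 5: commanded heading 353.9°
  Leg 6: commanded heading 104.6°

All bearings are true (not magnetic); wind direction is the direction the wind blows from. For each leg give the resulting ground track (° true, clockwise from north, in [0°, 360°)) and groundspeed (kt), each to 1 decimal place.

Leg 1: track=53.8°, groundspeed=122.9 kt
Leg 2: track=256.0°, groundspeed=191.1 kt
Leg 3: track=345.2°, groundspeed=172.5 kt
Leg 4: track=181.7°, groundspeed=136.7 kt
Leg 5: track=340.3°, groundspeed=176.2 kt
Leg 6: track=103.9°, groundspeed=109.5 kt

Leg 1: heading 67.1°; drift -13.3° → track 53.8°, groundspeed 122.9 kt
Leg 2: heading 247.6°; drift +8.4° → track 256.0°, groundspeed 191.1 kt
Leg 3: heading 359.6°; drift -14.4° → track 345.2°, groundspeed 172.5 kt
Leg 4: heading 165.4°; drift +16.3° → track 181.7°, groundspeed 136.7 kt
Leg 5: heading 353.9°; drift -13.6° → track 340.3°, groundspeed 176.2 kt
Leg 6: heading 104.6°; drift -0.7° → track 103.9°, groundspeed 109.5 kt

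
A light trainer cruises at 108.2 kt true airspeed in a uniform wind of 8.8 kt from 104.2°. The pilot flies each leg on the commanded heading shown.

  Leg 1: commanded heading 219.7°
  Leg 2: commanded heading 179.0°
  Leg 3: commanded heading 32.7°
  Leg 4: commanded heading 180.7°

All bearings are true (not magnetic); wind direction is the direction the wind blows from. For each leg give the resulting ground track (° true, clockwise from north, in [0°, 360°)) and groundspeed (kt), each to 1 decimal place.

Leg 1: track=223.8°, groundspeed=112.3 kt
Leg 2: track=183.6°, groundspeed=106.2 kt
Leg 3: track=28.2°, groundspeed=105.7 kt
Leg 4: track=185.3°, groundspeed=106.5 kt

Leg 1: heading 219.7°; drift +4.1° → track 223.8°, groundspeed 112.3 kt
Leg 2: heading 179.0°; drift +4.6° → track 183.6°, groundspeed 106.2 kt
Leg 3: heading 32.7°; drift -4.5° → track 28.2°, groundspeed 105.7 kt
Leg 4: heading 180.7°; drift +4.6° → track 185.3°, groundspeed 106.5 kt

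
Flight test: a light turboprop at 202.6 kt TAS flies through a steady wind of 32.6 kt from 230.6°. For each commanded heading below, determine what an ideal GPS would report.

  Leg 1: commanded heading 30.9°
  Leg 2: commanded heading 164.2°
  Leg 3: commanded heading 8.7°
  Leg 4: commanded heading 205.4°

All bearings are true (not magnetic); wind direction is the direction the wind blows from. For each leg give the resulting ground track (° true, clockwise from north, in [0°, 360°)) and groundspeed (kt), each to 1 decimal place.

Leg 1: track=33.6°, groundspeed=233.6 kt
Leg 2: track=155.2°, groundspeed=191.9 kt
Leg 3: track=14.2°, groundspeed=227.9 kt
Leg 4: track=200.8°, groundspeed=173.7 kt

Leg 1: heading 30.9°; drift +2.7° → track 33.6°, groundspeed 233.6 kt
Leg 2: heading 164.2°; drift -9.0° → track 155.2°, groundspeed 191.9 kt
Leg 3: heading 8.7°; drift +5.5° → track 14.2°, groundspeed 227.9 kt
Leg 4: heading 205.4°; drift -4.6° → track 200.8°, groundspeed 173.7 kt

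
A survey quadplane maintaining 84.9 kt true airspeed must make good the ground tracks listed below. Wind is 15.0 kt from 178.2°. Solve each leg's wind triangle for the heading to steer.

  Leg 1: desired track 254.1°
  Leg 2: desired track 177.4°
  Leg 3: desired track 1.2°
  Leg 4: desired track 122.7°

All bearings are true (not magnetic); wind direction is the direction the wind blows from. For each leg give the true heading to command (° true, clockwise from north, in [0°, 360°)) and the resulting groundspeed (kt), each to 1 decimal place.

Leg 1: desired track 254.1°; wind correction -9.9° → command heading 244.2°, groundspeed 80.0 kt
Leg 2: desired track 177.4°; wind correction +0.1° → command heading 177.5°, groundspeed 69.9 kt
Leg 3: desired track 1.2°; wind correction +0.5° → command heading 1.7°, groundspeed 99.9 kt
Leg 4: desired track 122.7°; wind correction +8.4° → command heading 131.1°, groundspeed 75.5 kt

Leg 1: heading=244.2°, groundspeed=80.0 kt
Leg 2: heading=177.5°, groundspeed=69.9 kt
Leg 3: heading=1.7°, groundspeed=99.9 kt
Leg 4: heading=131.1°, groundspeed=75.5 kt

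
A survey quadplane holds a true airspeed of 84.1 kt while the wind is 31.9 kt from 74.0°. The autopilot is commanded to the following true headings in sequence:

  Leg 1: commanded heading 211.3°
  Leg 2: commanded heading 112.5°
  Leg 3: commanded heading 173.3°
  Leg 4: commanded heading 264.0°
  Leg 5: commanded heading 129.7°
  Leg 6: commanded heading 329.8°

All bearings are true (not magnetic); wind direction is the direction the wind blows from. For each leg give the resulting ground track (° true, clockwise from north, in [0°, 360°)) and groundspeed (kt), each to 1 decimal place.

Leg 1: track=222.7°, groundspeed=109.7 kt
Leg 2: track=131.1°, groundspeed=62.4 kt
Leg 3: track=192.7°, groundspeed=94.6 kt
Leg 4: track=261.3°, groundspeed=115.6 kt
Leg 5: track=151.4°, groundspeed=71.2 kt
Leg 6: track=311.2°, groundspeed=97.0 kt

Leg 1: heading 211.3°; drift +11.4° → track 222.7°, groundspeed 109.7 kt
Leg 2: heading 112.5°; drift +18.6° → track 131.1°, groundspeed 62.4 kt
Leg 3: heading 173.3°; drift +19.4° → track 192.7°, groundspeed 94.6 kt
Leg 4: heading 264.0°; drift -2.7° → track 261.3°, groundspeed 115.6 kt
Leg 5: heading 129.7°; drift +21.7° → track 151.4°, groundspeed 71.2 kt
Leg 6: heading 329.8°; drift -18.6° → track 311.2°, groundspeed 97.0 kt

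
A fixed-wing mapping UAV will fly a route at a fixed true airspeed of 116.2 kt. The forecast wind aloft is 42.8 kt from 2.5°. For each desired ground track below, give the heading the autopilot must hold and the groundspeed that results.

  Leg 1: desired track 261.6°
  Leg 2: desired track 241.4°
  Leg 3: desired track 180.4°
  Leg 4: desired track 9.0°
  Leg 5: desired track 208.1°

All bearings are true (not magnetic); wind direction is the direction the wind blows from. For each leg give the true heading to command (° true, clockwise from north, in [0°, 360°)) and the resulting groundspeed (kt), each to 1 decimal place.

Leg 1: heading=282.8°, groundspeed=116.4 kt
Leg 2: heading=259.8°, groundspeed=132.4 kt
Leg 3: heading=179.6°, groundspeed=159.0 kt
Leg 4: heading=6.6°, groundspeed=73.6 kt
Leg 5: heading=217.3°, groundspeed=153.3 kt

Leg 1: desired track 261.6°; wind correction +21.2° → command heading 282.8°, groundspeed 116.4 kt
Leg 2: desired track 241.4°; wind correction +18.4° → command heading 259.8°, groundspeed 132.4 kt
Leg 3: desired track 180.4°; wind correction -0.8° → command heading 179.6°, groundspeed 159.0 kt
Leg 4: desired track 9.0°; wind correction -2.4° → command heading 6.6°, groundspeed 73.6 kt
Leg 5: desired track 208.1°; wind correction +9.2° → command heading 217.3°, groundspeed 153.3 kt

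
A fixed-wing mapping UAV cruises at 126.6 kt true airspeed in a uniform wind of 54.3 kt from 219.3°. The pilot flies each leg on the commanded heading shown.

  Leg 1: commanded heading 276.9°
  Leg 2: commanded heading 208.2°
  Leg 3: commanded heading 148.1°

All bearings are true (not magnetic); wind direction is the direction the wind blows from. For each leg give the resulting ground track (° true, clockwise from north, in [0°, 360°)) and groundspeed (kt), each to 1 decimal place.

Leg 1: heading 276.9°; drift +25.2° → track 302.1°, groundspeed 107.7 kt
Leg 2: heading 208.2°; drift -8.1° → track 200.1°, groundspeed 74.1 kt
Leg 3: heading 148.1°; drift -25.2° → track 122.9°, groundspeed 120.6 kt

Leg 1: track=302.1°, groundspeed=107.7 kt
Leg 2: track=200.1°, groundspeed=74.1 kt
Leg 3: track=122.9°, groundspeed=120.6 kt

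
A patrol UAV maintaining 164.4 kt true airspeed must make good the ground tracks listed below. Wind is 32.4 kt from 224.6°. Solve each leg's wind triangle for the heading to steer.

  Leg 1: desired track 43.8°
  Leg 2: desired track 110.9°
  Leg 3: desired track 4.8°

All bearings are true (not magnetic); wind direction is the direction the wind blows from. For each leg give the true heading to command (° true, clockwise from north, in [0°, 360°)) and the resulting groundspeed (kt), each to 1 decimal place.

Leg 1: desired track 43.8°; wind correction -0.2° → command heading 43.6°, groundspeed 196.8 kt
Leg 2: desired track 110.9°; wind correction +10.4° → command heading 121.3°, groundspeed 174.7 kt
Leg 3: desired track 4.8°; wind correction -7.2° → command heading 357.6°, groundspeed 188.0 kt

Leg 1: heading=43.6°, groundspeed=196.8 kt
Leg 2: heading=121.3°, groundspeed=174.7 kt
Leg 3: heading=357.6°, groundspeed=188.0 kt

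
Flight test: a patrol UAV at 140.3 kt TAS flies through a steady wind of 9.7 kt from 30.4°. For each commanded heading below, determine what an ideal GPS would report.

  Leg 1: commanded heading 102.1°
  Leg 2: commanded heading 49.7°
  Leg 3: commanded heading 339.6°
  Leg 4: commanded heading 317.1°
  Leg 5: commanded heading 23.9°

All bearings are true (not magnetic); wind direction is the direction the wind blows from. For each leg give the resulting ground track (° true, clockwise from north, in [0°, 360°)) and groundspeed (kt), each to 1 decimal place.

Leg 1: track=105.9°, groundspeed=137.6 kt
Leg 2: track=51.1°, groundspeed=131.2 kt
Leg 3: track=336.4°, groundspeed=134.4 kt
Leg 4: track=313.2°, groundspeed=137.8 kt
Leg 5: track=23.4°, groundspeed=130.7 kt

Leg 1: heading 102.1°; drift +3.8° → track 105.9°, groundspeed 137.6 kt
Leg 2: heading 49.7°; drift +1.4° → track 51.1°, groundspeed 131.2 kt
Leg 3: heading 339.6°; drift -3.2° → track 336.4°, groundspeed 134.4 kt
Leg 4: heading 317.1°; drift -3.9° → track 313.2°, groundspeed 137.8 kt
Leg 5: heading 23.9°; drift -0.5° → track 23.4°, groundspeed 130.7 kt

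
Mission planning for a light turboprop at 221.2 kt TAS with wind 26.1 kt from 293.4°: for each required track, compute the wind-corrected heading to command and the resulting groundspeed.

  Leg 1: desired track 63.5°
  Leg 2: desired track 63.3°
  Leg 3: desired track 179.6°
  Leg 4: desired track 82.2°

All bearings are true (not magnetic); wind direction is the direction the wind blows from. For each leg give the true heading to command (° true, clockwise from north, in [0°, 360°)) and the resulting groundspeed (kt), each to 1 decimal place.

Leg 1: desired track 63.5°; wind correction -5.2° → command heading 58.3°, groundspeed 237.1 kt
Leg 2: desired track 63.3°; wind correction -5.2° → command heading 58.1°, groundspeed 237.0 kt
Leg 3: desired track 179.6°; wind correction +6.2° → command heading 185.8°, groundspeed 230.4 kt
Leg 4: desired track 82.2°; wind correction -3.5° → command heading 78.7°, groundspeed 243.1 kt

Leg 1: heading=58.3°, groundspeed=237.1 kt
Leg 2: heading=58.1°, groundspeed=237.0 kt
Leg 3: heading=185.8°, groundspeed=230.4 kt
Leg 4: heading=78.7°, groundspeed=243.1 kt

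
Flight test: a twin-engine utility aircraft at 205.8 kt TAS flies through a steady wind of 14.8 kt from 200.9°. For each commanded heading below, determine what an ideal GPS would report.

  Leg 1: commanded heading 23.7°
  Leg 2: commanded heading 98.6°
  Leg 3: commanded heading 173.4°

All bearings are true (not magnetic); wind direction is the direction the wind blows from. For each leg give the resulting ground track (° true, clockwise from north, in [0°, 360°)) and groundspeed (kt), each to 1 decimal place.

Leg 1: heading 23.7°; drift -0.2° → track 23.5°, groundspeed 220.6 kt
Leg 2: heading 98.6°; drift -4.0° → track 94.6°, groundspeed 209.5 kt
Leg 3: heading 173.4°; drift -2.0° → track 171.4°, groundspeed 192.8 kt

Leg 1: track=23.5°, groundspeed=220.6 kt
Leg 2: track=94.6°, groundspeed=209.5 kt
Leg 3: track=171.4°, groundspeed=192.8 kt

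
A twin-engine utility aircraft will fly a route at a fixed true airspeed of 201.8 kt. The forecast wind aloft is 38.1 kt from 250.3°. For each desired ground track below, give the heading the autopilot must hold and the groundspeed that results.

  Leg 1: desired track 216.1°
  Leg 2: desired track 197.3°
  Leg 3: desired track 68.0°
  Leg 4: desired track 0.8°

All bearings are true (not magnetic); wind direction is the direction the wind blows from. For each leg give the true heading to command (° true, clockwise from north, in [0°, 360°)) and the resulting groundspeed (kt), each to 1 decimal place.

Leg 1: heading=222.2°, groundspeed=169.1 kt
Leg 2: heading=206.0°, groundspeed=176.6 kt
Leg 3: heading=67.6°, groundspeed=239.9 kt
Leg 4: heading=350.6°, groundspeed=212.0 kt

Leg 1: desired track 216.1°; wind correction +6.1° → command heading 222.2°, groundspeed 169.1 kt
Leg 2: desired track 197.3°; wind correction +8.7° → command heading 206.0°, groundspeed 176.6 kt
Leg 3: desired track 68.0°; wind correction -0.4° → command heading 67.6°, groundspeed 239.9 kt
Leg 4: desired track 0.8°; wind correction -10.2° → command heading 350.6°, groundspeed 212.0 kt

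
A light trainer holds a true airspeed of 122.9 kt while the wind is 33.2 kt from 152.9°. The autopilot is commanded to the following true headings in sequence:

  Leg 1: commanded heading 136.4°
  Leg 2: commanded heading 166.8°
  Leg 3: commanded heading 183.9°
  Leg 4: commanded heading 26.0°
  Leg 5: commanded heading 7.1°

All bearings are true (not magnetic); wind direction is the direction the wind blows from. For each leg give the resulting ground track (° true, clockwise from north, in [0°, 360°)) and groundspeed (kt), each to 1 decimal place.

Leg 1: heading 136.4°; drift -5.9° → track 130.5°, groundspeed 91.6 kt
Leg 2: heading 166.8°; drift +5.0° → track 171.8°, groundspeed 91.0 kt
Leg 3: heading 183.9°; drift +10.3° → track 194.2°, groundspeed 96.0 kt
Leg 4: heading 26.0°; drift -10.5° → track 15.5°, groundspeed 145.3 kt
Leg 5: heading 7.1°; drift -7.1° → track 0.0°, groundspeed 151.5 kt

Leg 1: track=130.5°, groundspeed=91.6 kt
Leg 2: track=171.8°, groundspeed=91.0 kt
Leg 3: track=194.2°, groundspeed=96.0 kt
Leg 4: track=15.5°, groundspeed=145.3 kt
Leg 5: track=0.0°, groundspeed=151.5 kt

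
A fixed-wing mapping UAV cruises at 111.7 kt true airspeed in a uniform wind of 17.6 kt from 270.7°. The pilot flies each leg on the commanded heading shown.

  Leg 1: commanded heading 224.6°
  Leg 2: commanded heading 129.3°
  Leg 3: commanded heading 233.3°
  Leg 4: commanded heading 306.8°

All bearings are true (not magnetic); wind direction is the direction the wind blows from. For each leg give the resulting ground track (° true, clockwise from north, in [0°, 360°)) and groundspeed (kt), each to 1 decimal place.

Leg 1: track=217.3°, groundspeed=100.3 kt
Leg 2: track=124.3°, groundspeed=125.9 kt
Leg 3: track=227.1°, groundspeed=98.3 kt
Leg 4: track=312.9°, groundspeed=98.0 kt

Leg 1: heading 224.6°; drift -7.3° → track 217.3°, groundspeed 100.3 kt
Leg 2: heading 129.3°; drift -5.0° → track 124.3°, groundspeed 125.9 kt
Leg 3: heading 233.3°; drift -6.2° → track 227.1°, groundspeed 98.3 kt
Leg 4: heading 306.8°; drift +6.1° → track 312.9°, groundspeed 98.0 kt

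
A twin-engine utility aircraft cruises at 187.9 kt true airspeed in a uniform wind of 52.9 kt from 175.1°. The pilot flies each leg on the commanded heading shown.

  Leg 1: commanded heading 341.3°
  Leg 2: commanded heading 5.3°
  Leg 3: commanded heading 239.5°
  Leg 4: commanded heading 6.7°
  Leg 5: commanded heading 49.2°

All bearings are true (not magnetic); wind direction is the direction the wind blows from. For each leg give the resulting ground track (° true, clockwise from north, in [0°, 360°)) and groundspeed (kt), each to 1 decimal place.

Leg 1: heading 341.3°; drift +3.0° → track 344.3°, groundspeed 239.6 kt
Leg 2: heading 5.3°; drift -2.2° → track 3.1°, groundspeed 240.1 kt
Leg 3: heading 239.5°; drift +16.1° → track 255.6°, groundspeed 171.8 kt
Leg 4: heading 6.7°; drift -2.5° → track 4.2°, groundspeed 240.0 kt
Leg 5: heading 49.2°; drift -11.1° → track 38.1°, groundspeed 223.1 kt

Leg 1: track=344.3°, groundspeed=239.6 kt
Leg 2: track=3.1°, groundspeed=240.1 kt
Leg 3: track=255.6°, groundspeed=171.8 kt
Leg 4: track=4.2°, groundspeed=240.0 kt
Leg 5: track=38.1°, groundspeed=223.1 kt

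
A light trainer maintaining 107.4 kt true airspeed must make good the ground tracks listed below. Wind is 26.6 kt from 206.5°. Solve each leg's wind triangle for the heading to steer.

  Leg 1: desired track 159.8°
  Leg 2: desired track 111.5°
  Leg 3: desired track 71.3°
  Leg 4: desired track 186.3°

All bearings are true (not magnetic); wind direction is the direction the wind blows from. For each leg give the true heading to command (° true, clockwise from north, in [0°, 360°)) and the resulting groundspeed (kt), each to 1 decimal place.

Leg 1: desired track 159.8°; wind correction +10.4° → command heading 170.2°, groundspeed 87.4 kt
Leg 2: desired track 111.5°; wind correction +14.3° → command heading 125.8°, groundspeed 106.4 kt
Leg 3: desired track 71.3°; wind correction +10.1° → command heading 81.4°, groundspeed 124.6 kt
Leg 4: desired track 186.3°; wind correction +4.9° → command heading 191.2°, groundspeed 82.0 kt

Leg 1: heading=170.2°, groundspeed=87.4 kt
Leg 2: heading=125.8°, groundspeed=106.4 kt
Leg 3: heading=81.4°, groundspeed=124.6 kt
Leg 4: heading=191.2°, groundspeed=82.0 kt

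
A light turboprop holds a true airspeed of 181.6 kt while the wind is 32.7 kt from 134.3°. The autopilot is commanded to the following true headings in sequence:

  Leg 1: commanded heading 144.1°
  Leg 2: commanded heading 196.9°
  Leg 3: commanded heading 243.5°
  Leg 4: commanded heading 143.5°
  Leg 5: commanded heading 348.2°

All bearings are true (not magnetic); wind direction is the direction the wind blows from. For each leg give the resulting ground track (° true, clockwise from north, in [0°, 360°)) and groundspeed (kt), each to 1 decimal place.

Leg 1: track=146.2°, groundspeed=149.5 kt
Leg 2: track=206.8°, groundspeed=169.1 kt
Leg 3: track=252.6°, groundspeed=194.8 kt
Leg 4: track=145.5°, groundspeed=149.4 kt
Leg 5: track=343.2°, groundspeed=209.5 kt

Leg 1: heading 144.1°; drift +2.1° → track 146.2°, groundspeed 149.5 kt
Leg 2: heading 196.9°; drift +9.9° → track 206.8°, groundspeed 169.1 kt
Leg 3: heading 243.5°; drift +9.1° → track 252.6°, groundspeed 194.8 kt
Leg 4: heading 143.5°; drift +2.0° → track 145.5°, groundspeed 149.4 kt
Leg 5: heading 348.2°; drift -5.0° → track 343.2°, groundspeed 209.5 kt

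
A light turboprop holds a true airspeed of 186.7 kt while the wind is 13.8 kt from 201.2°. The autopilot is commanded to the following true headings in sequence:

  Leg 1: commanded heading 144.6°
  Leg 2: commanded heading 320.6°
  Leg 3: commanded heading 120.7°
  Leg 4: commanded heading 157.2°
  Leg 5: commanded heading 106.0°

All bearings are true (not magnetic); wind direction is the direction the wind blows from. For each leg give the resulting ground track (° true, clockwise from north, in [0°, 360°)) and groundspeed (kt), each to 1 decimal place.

Leg 1: track=140.9°, groundspeed=179.5 kt
Leg 2: track=324.2°, groundspeed=193.8 kt
Leg 3: track=116.5°, groundspeed=184.9 kt
Leg 4: track=154.1°, groundspeed=177.0 kt
Leg 5: track=101.8°, groundspeed=188.5 kt

Leg 1: heading 144.6°; drift -3.7° → track 140.9°, groundspeed 179.5 kt
Leg 2: heading 320.6°; drift +3.6° → track 324.2°, groundspeed 193.8 kt
Leg 3: heading 120.7°; drift -4.2° → track 116.5°, groundspeed 184.9 kt
Leg 4: heading 157.2°; drift -3.1° → track 154.1°, groundspeed 177.0 kt
Leg 5: heading 106.0°; drift -4.2° → track 101.8°, groundspeed 188.5 kt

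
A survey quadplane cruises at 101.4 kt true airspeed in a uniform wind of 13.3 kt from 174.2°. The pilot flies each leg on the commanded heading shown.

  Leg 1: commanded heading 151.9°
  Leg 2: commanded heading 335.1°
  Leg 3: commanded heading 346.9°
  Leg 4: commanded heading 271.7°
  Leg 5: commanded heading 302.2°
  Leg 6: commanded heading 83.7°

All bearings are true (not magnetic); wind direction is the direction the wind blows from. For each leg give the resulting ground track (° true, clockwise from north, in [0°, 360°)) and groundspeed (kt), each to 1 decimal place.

Leg 1: heading 151.9°; drift -3.2° → track 148.7°, groundspeed 89.2 kt
Leg 2: heading 335.1°; drift +2.2° → track 337.3°, groundspeed 114.1 kt
Leg 3: heading 346.9°; drift +0.8° → track 347.7°, groundspeed 114.6 kt
Leg 4: heading 271.7°; drift +7.3° → track 279.0°, groundspeed 104.0 kt
Leg 5: heading 302.2°; drift +5.5° → track 307.7°, groundspeed 110.1 kt
Leg 6: heading 83.7°; drift -7.5° → track 76.2°, groundspeed 102.4 kt

Leg 1: track=148.7°, groundspeed=89.2 kt
Leg 2: track=337.3°, groundspeed=114.1 kt
Leg 3: track=347.7°, groundspeed=114.6 kt
Leg 4: track=279.0°, groundspeed=104.0 kt
Leg 5: track=307.7°, groundspeed=110.1 kt
Leg 6: track=76.2°, groundspeed=102.4 kt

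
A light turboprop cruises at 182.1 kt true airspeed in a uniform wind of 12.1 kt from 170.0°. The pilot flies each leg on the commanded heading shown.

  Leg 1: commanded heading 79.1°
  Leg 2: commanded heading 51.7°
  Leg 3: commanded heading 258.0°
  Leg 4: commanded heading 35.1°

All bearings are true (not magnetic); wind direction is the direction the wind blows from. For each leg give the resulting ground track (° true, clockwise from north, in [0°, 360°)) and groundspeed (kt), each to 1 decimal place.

Leg 1: track=75.3°, groundspeed=182.7 kt
Leg 2: track=48.5°, groundspeed=188.1 kt
Leg 3: track=261.8°, groundspeed=182.1 kt
Leg 4: track=32.5°, groundspeed=190.8 kt

Leg 1: heading 79.1°; drift -3.8° → track 75.3°, groundspeed 182.7 kt
Leg 2: heading 51.7°; drift -3.2° → track 48.5°, groundspeed 188.1 kt
Leg 3: heading 258.0°; drift +3.8° → track 261.8°, groundspeed 182.1 kt
Leg 4: heading 35.1°; drift -2.6° → track 32.5°, groundspeed 190.8 kt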